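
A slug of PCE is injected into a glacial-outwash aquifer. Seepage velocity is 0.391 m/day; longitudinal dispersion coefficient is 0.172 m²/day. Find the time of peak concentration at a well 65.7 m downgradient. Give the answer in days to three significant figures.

167 days

For the 1D instantaneous-source solution, setting ∂C/∂t = 0 at fixed x gives v²t² + 2Dt − x² = 0, so t = (√(D² + v²x²) − D)/v².
√(D² + v²x²) = √(0.172² + 0.391² × 65.7²) = 25.69; v² = 0.152881.
t = (25.69 − 0.172)/0.152881 = 167 days (vs. the pure-advection estimate x/v = 168 d).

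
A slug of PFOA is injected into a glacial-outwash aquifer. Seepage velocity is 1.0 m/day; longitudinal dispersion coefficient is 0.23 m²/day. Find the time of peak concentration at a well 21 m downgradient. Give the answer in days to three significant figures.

20.8 days

For the 1D instantaneous-source solution, setting ∂C/∂t = 0 at fixed x gives v²t² + 2Dt − x² = 0, so t = (√(D² + v²x²) − D)/v².
√(D² + v²x²) = √(0.23² + 1.0² × 21²) = 21.00; v² = 1.
t = (21.00 − 0.23)/1 = 20.8 days (vs. the pure-advection estimate x/v = 21.0 d).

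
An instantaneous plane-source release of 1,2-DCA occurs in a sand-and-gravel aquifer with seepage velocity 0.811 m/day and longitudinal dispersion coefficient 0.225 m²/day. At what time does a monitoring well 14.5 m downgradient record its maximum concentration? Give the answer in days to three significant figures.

17.5 days

For the 1D instantaneous-source solution, setting ∂C/∂t = 0 at fixed x gives v²t² + 2Dt − x² = 0, so t = (√(D² + v²x²) − D)/v².
√(D² + v²x²) = √(0.225² + 0.811² × 14.5²) = 11.76; v² = 0.657721.
t = (11.76 − 0.225)/0.657721 = 17.5 days (vs. the pure-advection estimate x/v = 17.9 d).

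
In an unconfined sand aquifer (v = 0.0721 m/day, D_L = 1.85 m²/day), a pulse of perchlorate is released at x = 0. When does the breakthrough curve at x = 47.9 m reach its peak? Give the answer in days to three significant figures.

398 days

For the 1D instantaneous-source solution, setting ∂C/∂t = 0 at fixed x gives v²t² + 2Dt − x² = 0, so t = (√(D² + v²x²) − D)/v².
√(D² + v²x²) = √(1.85² + 0.0721² × 47.9²) = 3.918; v² = 0.00519841.
t = (3.918 − 1.85)/0.00519841 = 398 days (vs. the pure-advection estimate x/v = 664 d).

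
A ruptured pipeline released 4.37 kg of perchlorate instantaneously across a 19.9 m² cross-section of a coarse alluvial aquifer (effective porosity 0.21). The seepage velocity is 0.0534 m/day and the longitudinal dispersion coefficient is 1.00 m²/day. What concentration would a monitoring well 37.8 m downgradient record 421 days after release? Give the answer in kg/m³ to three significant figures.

For an instantaneous plane source, C(x,t) = M/(n_e·A·√(4πDt)) · exp(−(x−vt)²/(4Dt)), with n_e·A the pore (flow) area.
Plume center vt = 0.0534 × 421 = 22.4814 m, so the well at 37.8 m is 15.3186 m downgradient of the peak.
√(4πDt) = 72.74 m, giving peak height M/(n_e·A·√(4πDt)) = 4.37/(0.21 × 19.9 × 72.74) = 0.01438 kg/m³.
(x−vt)²/(4Dt) = (15.3186)²/(4 × 1.00 × 421) = 0.1393; exp(−0.1393) = 0.8700.
C = 0.01438 × 0.8700 = 0.0125 kg/m³.

0.0125 kg/m³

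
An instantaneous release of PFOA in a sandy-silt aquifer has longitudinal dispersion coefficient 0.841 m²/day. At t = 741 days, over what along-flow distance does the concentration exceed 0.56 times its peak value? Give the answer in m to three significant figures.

The plume is Gaussian with σ = √(2Dt) = √(2 × 0.841 × 741) = 35.30 m.
C/C_peak = exp(−Δx²/(2σ²)) = 0.56 ⇒ Δx = σ·√(−2 ln 0.56) = 35.30 × 1.077 = 38.02 m.
Width = 2Δx = 76.0 m.

76.0 m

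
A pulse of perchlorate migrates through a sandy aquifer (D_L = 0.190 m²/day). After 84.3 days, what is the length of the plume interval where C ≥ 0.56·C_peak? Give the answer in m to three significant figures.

The plume is Gaussian with σ = √(2Dt) = √(2 × 0.190 × 84.3) = 5.660 m.
C/C_peak = exp(−Δx²/(2σ²)) = 0.56 ⇒ Δx = σ·√(−2 ln 0.56) = 5.660 × 1.077 = 6.096 m.
Width = 2Δx = 12.2 m.

12.2 m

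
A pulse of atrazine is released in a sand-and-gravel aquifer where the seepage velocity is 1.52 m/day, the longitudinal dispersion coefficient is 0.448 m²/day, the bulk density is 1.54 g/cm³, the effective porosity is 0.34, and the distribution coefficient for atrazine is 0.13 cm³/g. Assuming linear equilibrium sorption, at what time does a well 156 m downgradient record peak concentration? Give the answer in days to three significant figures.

163 days

Retardation factor R = 1 + ρ_b·K_d/n = 1 + 1.54 × 0.13/0.34 = 1.589.
Sorption retards both mechanisms: v_R = v/R = 0.9566 m/day, D_R = D/R = 0.2819 m²/day.
Peak time from v_R²t² + 2D_R t − x² = 0: t = (√(D_R² + v_R²x²) − D_R)/v_R².
√(D_R² + v_R²x²) = √(0.2819² + 0.9566² × 156²) = 149.2; v_R² = 0.9151.
t = (149.2 − 0.2819)/0.9151 = 163 days.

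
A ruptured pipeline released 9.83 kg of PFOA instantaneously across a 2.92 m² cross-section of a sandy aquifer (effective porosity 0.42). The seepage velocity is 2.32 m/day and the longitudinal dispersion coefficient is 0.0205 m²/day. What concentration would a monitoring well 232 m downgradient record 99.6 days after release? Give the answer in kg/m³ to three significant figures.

For an instantaneous plane source, C(x,t) = M/(n_e·A·√(4πDt)) · exp(−(x−vt)²/(4Dt)), with n_e·A the pore (flow) area.
Plume center vt = 2.32 × 99.6 = 231.072 m, so the well at 232 m is 0.928 m downgradient of the peak.
√(4πDt) = 5.065 m, giving peak height M/(n_e·A·√(4πDt)) = 9.83/(0.42 × 2.92 × 5.065) = 1.582 kg/m³.
(x−vt)²/(4Dt) = (0.928)²/(4 × 0.0205 × 99.6) = 0.1054; exp(−0.1054) = 0.9000.
C = 1.582 × 0.9000 = 1.42 kg/m³.

1.42 kg/m³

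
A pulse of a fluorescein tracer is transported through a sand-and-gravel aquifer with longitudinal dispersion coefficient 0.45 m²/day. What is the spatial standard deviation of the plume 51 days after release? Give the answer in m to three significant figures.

Dispersive spreading gives a Gaussian with σ² = 2Dt; advection only shifts the center.
σ = √(2 × 0.45 × 51) = 6.77 m.

6.77 m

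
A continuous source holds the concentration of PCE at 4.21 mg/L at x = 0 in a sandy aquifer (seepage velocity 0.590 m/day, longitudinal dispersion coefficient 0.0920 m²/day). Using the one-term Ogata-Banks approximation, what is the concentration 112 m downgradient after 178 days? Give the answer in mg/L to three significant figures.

0.469 mg/L

For a continuous step input, C/C₀ ≈ ½·erfc((x−vt)/(2√(Dt))).
vt = 0.590 × 178 = 105.02 m and 2√(Dt) = 2√(0.0920 × 178) = 8.093 m.
Argument (x−vt)/(2√(Dt)) = (112 − 105.02)/8.093 = 0.8625; ½·erfc(0.8625) = 0.1113.
C = 4.21 × 0.1113 = 0.469 mg/L.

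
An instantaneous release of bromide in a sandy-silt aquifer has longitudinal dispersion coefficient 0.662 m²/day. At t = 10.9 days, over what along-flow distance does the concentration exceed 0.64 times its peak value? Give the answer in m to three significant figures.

The plume is Gaussian with σ = √(2Dt) = √(2 × 0.662 × 10.9) = 3.799 m.
C/C_peak = exp(−Δx²/(2σ²)) = 0.64 ⇒ Δx = σ·√(−2 ln 0.64) = 3.799 × 0.9448 = 3.589 m.
Width = 2Δx = 7.18 m.

7.18 m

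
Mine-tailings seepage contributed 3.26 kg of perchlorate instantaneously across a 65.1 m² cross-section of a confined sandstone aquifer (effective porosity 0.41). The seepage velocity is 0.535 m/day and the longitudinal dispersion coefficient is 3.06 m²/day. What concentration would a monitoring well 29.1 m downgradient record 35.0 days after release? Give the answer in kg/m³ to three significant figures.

0.00259 kg/m³

For an instantaneous plane source, C(x,t) = M/(n_e·A·√(4πDt)) · exp(−(x−vt)²/(4Dt)), with n_e·A the pore (flow) area.
Plume center vt = 0.535 × 35.0 = 18.725 m, so the well at 29.1 m is 10.375 m downgradient of the peak.
√(4πDt) = 36.69 m, giving peak height M/(n_e·A·√(4πDt)) = 3.26/(0.41 × 65.1 × 36.69) = 0.003329 kg/m³.
(x−vt)²/(4Dt) = (10.375)²/(4 × 3.06 × 35.0) = 0.2513; exp(−0.2513) = 0.7778.
C = 0.003329 × 0.7778 = 0.00259 kg/m³.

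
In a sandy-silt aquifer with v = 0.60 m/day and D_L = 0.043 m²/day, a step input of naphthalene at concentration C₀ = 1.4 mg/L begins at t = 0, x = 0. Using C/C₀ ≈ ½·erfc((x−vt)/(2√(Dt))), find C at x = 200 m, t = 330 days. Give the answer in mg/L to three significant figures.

For a continuous step input, C/C₀ ≈ ½·erfc((x−vt)/(2√(Dt))).
vt = 0.60 × 330 = 198 m and 2√(Dt) = 2√(0.043 × 330) = 7.534 m.
Argument (x−vt)/(2√(Dt)) = (200 − 198)/7.534 = 0.2655; ½·erfc(0.2655) = 0.3537.
C = 1.4 × 0.3537 = 0.495 mg/L.

0.495 mg/L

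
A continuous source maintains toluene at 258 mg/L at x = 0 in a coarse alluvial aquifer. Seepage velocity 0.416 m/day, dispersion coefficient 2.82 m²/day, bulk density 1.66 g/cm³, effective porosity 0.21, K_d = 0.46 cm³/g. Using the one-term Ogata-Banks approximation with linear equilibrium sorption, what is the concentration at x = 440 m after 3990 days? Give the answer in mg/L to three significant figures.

Retardation factor R = 1 + ρ_b·K_d/n = 1 + 1.66 × 0.46/0.21 = 4.636.
Sorption retards both mechanisms: v_R = v/R = 0.08973 m/day, D_R = D/R = 0.6083 m²/day.
v_R·t = 0.08973 × 3990 = 358.0227 m; 2√(D_R t) = 98.53 m; argument = (440 − 358.0227)/98.53 = 0.8320.
C = C₀ × ½·erfc(0.8320) = 258 × 0.1197 = 30.9 mg/L.

30.9 mg/L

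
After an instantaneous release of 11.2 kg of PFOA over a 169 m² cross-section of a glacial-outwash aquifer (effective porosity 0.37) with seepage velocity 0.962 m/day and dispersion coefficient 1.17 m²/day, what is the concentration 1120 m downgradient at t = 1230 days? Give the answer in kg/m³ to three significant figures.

0.000665 kg/m³

For an instantaneous plane source, C(x,t) = M/(n_e·A·√(4πDt)) · exp(−(x−vt)²/(4Dt)), with n_e·A the pore (flow) area.
Plume center vt = 0.962 × 1230 = 1183.26 m, so the well at 1120 m is 63.26 m upgradient of the peak.
√(4πDt) = 134.5 m, giving peak height M/(n_e·A·√(4πDt)) = 11.2/(0.37 × 169 × 134.5) = 0.001332 kg/m³.
(x−vt)²/(4Dt) = (-63.26)²/(4 × 1.17 × 1230) = 0.6952; exp(−0.6952) = 0.4990.
C = 0.001332 × 0.4990 = 0.000665 kg/m³.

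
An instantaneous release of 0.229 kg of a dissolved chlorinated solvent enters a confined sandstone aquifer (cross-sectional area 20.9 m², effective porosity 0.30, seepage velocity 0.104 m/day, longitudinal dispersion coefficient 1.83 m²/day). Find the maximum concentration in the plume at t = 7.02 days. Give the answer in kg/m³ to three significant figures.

0.00287 kg/m³

The peak of an instantaneous 1D plume sits at x = vt; there the Gaussian factor is 1 and C_max = M/(n_e·A·√(4πDt)), where n_e·A is the pore area the mass is dissolved in.
√(4πDt) = √(4π × 1.83 × 7.02) = 12.71 m, so C_max = 0.229/(0.30 × 20.9 × 12.71) = 0.00287 kg/m³.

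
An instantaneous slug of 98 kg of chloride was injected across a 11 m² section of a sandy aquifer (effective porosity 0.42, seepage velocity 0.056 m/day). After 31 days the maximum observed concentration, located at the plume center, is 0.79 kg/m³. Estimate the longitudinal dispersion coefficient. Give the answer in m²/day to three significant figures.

1.85 m²/day

At the plume center C_max = M/(n_e·A·√(4πDt)), so D = M²/(4πt·(n_e·A·C_max)²).
n_e·A·C_max = 0.42 × 11 × 0.79 = 3.650 kg/m.
D = 98²/(4π × 31 × 3.650²) = 1.85 m²/day.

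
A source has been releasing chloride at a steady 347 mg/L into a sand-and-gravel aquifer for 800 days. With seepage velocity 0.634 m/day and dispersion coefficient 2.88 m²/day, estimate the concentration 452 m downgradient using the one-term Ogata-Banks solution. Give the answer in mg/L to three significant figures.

For a continuous step input, C/C₀ ≈ ½·erfc((x−vt)/(2√(Dt))).
vt = 0.634 × 800 = 507.2 m and 2√(Dt) = 2√(2.88 × 800) = 96.00 m.
Argument (x−vt)/(2√(Dt)) = (452 − 507.2)/96.00 = -0.5750; ½·erfc(-0.5750) = 0.7919.
C = 347 × 0.7919 = 275 mg/L.

275 mg/L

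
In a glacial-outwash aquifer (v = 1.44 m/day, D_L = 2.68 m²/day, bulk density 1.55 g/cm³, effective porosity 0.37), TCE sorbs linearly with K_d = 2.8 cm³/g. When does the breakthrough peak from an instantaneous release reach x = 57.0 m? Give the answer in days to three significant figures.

Retardation factor R = 1 + ρ_b·K_d/n = 1 + 1.55 × 2.8/0.37 = 12.73.
Sorption retards both mechanisms: v_R = v/R = 0.1131 m/day, D_R = D/R = 0.2105 m²/day.
Peak time from v_R²t² + 2D_R t − x² = 0: t = (√(D_R² + v_R²x²) − D_R)/v_R².
√(D_R² + v_R²x²) = √(0.2105² + 0.1131² × 57.0²) = 6.450; v_R² = 0.01279.
t = (6.450 − 0.2105)/0.01279 = 488 days.

488 days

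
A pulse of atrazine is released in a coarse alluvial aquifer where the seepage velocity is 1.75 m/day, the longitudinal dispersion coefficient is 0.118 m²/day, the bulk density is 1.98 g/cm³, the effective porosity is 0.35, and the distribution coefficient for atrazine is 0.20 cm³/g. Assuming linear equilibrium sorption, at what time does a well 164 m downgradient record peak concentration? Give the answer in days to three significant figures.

200 days

Retardation factor R = 1 + ρ_b·K_d/n = 1 + 1.98 × 0.20/0.35 = 2.131.
Sorption retards both mechanisms: v_R = v/R = 0.8212 m/day, D_R = D/R = 0.05537 m²/day.
Peak time from v_R²t² + 2D_R t − x² = 0: t = (√(D_R² + v_R²x²) − D_R)/v_R².
√(D_R² + v_R²x²) = √(0.05537² + 0.8212² × 164²) = 134.7; v_R² = 0.6744.
t = (134.7 − 0.05537)/0.6744 = 200 days.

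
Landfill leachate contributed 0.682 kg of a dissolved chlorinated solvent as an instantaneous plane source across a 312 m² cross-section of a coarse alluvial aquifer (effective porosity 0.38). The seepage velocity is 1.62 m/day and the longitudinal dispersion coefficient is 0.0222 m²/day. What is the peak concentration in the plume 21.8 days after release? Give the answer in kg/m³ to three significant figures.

0.00233 kg/m³

The peak of an instantaneous 1D plume sits at x = vt; there the Gaussian factor is 1 and C_max = M/(n_e·A·√(4πDt)), where n_e·A is the pore area the mass is dissolved in.
√(4πDt) = √(4π × 0.0222 × 21.8) = 2.466 m, so C_max = 0.682/(0.38 × 312 × 2.466) = 0.00233 kg/m³.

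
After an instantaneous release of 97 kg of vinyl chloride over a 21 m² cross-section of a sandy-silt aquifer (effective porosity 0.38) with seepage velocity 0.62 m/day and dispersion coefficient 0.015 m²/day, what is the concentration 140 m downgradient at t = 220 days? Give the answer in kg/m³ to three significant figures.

0.707 kg/m³

For an instantaneous plane source, C(x,t) = M/(n_e·A·√(4πDt)) · exp(−(x−vt)²/(4Dt)), with n_e·A the pore (flow) area.
Plume center vt = 0.62 × 220 = 136.4 m, so the well at 140 m is 3.6 m downgradient of the peak.
√(4πDt) = 6.440 m, giving peak height M/(n_e·A·√(4πDt)) = 97/(0.38 × 21 × 6.440) = 1.887 kg/m³.
(x−vt)²/(4Dt) = (3.6)²/(4 × 0.015 × 220) = 0.9818; exp(−0.9818) = 0.3746.
C = 1.887 × 0.3746 = 0.707 kg/m³.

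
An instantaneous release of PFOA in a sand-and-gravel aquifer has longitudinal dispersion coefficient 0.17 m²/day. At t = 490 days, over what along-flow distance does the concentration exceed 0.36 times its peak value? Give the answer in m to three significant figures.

36.9 m

The plume is Gaussian with σ = √(2Dt) = √(2 × 0.17 × 490) = 12.91 m.
C/C_peak = exp(−Δx²/(2σ²)) = 0.36 ⇒ Δx = σ·√(−2 ln 0.36) = 12.91 × 1.429 = 18.45 m.
Width = 2Δx = 36.9 m.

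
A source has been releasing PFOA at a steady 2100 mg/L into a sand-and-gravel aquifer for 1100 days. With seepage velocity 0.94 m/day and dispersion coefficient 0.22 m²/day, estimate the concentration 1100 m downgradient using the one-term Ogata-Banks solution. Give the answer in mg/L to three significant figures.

2.83 mg/L

For a continuous step input, C/C₀ ≈ ½·erfc((x−vt)/(2√(Dt))).
vt = 0.94 × 1100 = 1034 m and 2√(Dt) = 2√(0.22 × 1100) = 31.11 m.
Argument (x−vt)/(2√(Dt)) = (1100 − 1034)/31.11 = 2.122; ½·erfc(2.122) = 0.001346.
C = 2100 × 0.001346 = 2.83 mg/L.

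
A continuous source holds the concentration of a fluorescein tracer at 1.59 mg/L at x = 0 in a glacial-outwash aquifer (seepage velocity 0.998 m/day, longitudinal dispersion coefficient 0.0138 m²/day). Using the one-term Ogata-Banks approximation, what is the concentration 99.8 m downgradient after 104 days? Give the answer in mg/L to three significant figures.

1.58 mg/L

For a continuous step input, C/C₀ ≈ ½·erfc((x−vt)/(2√(Dt))).
vt = 0.998 × 104 = 103.792 m and 2√(Dt) = 2√(0.0138 × 104) = 2.396 m.
Argument (x−vt)/(2√(Dt)) = (99.8 − 103.792)/2.396 = -1.666; ½·erfc(-1.666) = 0.9908.
C = 1.59 × 0.9908 = 1.58 mg/L.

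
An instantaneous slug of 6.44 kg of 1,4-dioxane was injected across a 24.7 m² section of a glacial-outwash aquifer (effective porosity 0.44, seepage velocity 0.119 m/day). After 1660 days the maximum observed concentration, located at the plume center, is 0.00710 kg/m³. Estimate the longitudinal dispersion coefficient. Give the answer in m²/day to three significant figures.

0.334 m²/day

At the plume center C_max = M/(n_e·A·√(4πDt)), so D = M²/(4πt·(n_e·A·C_max)²).
n_e·A·C_max = 0.44 × 24.7 × 0.00710 = 0.07716 kg/m.
D = 6.44²/(4π × 1660 × 0.07716²) = 0.334 m²/day.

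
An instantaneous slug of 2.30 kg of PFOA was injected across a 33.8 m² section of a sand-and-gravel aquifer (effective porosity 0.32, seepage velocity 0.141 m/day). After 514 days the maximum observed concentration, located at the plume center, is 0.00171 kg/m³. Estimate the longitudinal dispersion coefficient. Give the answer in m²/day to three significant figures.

At the plume center C_max = M/(n_e·A·√(4πDt)), so D = M²/(4πt·(n_e·A·C_max)²).
n_e·A·C_max = 0.32 × 33.8 × 0.00171 = 0.01850 kg/m.
D = 2.30²/(4π × 514 × 0.01850²) = 2.39 m²/day.

2.39 m²/day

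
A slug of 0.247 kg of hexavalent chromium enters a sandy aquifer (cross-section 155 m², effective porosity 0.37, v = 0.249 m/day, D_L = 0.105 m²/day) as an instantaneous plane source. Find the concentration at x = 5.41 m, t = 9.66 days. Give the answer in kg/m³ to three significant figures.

0.000130 kg/m³

For an instantaneous plane source, C(x,t) = M/(n_e·A·√(4πDt)) · exp(−(x−vt)²/(4Dt)), with n_e·A the pore (flow) area.
Plume center vt = 0.249 × 9.66 = 2.40534 m, so the well at 5.41 m is 3.00466 m downgradient of the peak.
√(4πDt) = 3.570 m, giving peak height M/(n_e·A·√(4πDt)) = 0.247/(0.37 × 155 × 3.570) = 0.001206 kg/m³.
(x−vt)²/(4Dt) = (3.00466)²/(4 × 0.105 × 9.66) = 2.225; exp(−2.225) = 0.1081.
C = 0.001206 × 0.1081 = 0.000130 kg/m³.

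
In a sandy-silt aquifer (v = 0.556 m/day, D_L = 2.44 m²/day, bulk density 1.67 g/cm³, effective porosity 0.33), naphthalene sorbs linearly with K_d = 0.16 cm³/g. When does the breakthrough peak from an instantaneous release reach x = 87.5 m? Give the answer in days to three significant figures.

271 days

Retardation factor R = 1 + ρ_b·K_d/n = 1 + 1.67 × 0.16/0.33 = 1.810.
Sorption retards both mechanisms: v_R = v/R = 0.3072 m/day, D_R = D/R = 1.348 m²/day.
Peak time from v_R²t² + 2D_R t − x² = 0: t = (√(D_R² + v_R²x²) − D_R)/v_R².
√(D_R² + v_R²x²) = √(1.348² + 0.3072² × 87.5²) = 26.91; v_R² = 0.09437.
t = (26.91 − 1.348)/0.09437 = 271 days.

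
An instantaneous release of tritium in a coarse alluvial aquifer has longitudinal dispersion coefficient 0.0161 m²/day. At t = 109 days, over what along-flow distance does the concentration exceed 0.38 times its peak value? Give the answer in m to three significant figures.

5.21 m

The plume is Gaussian with σ = √(2Dt) = √(2 × 0.0161 × 109) = 1.873 m.
C/C_peak = exp(−Δx²/(2σ²)) = 0.38 ⇒ Δx = σ·√(−2 ln 0.38) = 1.873 × 1.391 = 2.605 m.
Width = 2Δx = 5.21 m.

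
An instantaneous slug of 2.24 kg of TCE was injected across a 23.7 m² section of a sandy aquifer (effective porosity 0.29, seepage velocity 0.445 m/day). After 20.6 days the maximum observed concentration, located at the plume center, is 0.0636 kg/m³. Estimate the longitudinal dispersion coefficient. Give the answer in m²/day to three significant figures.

0.101 m²/day

At the plume center C_max = M/(n_e·A·√(4πDt)), so D = M²/(4πt·(n_e·A·C_max)²).
n_e·A·C_max = 0.29 × 23.7 × 0.0636 = 0.4371 kg/m.
D = 2.24²/(4π × 20.6 × 0.4371²) = 0.101 m²/day.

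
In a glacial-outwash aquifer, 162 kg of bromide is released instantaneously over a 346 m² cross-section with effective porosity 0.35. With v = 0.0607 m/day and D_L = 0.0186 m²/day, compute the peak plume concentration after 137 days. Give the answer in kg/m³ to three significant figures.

The peak of an instantaneous 1D plume sits at x = vt; there the Gaussian factor is 1 and C_max = M/(n_e·A·√(4πDt)), where n_e·A is the pore area the mass is dissolved in.
√(4πDt) = √(4π × 0.0186 × 137) = 5.659 m, so C_max = 162/(0.35 × 346 × 5.659) = 0.236 kg/m³.

0.236 kg/m³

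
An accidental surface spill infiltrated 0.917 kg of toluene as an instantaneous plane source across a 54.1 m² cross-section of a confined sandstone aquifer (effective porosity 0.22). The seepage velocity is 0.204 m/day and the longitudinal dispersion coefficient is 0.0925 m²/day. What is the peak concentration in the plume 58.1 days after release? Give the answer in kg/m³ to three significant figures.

The peak of an instantaneous 1D plume sits at x = vt; there the Gaussian factor is 1 and C_max = M/(n_e·A·√(4πDt)), where n_e·A is the pore area the mass is dissolved in.
√(4πDt) = √(4π × 0.0925 × 58.1) = 8.218 m, so C_max = 0.917/(0.22 × 54.1 × 8.218) = 0.00938 kg/m³.

0.00938 kg/m³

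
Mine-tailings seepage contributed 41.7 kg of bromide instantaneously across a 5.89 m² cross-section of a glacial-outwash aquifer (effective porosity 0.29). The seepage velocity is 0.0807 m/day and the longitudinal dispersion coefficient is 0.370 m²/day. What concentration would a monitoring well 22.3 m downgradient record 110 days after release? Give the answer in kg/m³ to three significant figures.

For an instantaneous plane source, C(x,t) = M/(n_e·A·√(4πDt)) · exp(−(x−vt)²/(4Dt)), with n_e·A the pore (flow) area.
Plume center vt = 0.0807 × 110 = 8.877 m, so the well at 22.3 m is 13.423 m downgradient of the peak.
√(4πDt) = 22.62 m, giving peak height M/(n_e·A·√(4πDt)) = 41.7/(0.29 × 5.89 × 22.62) = 1.079 kg/m³.
(x−vt)²/(4Dt) = (13.423)²/(4 × 0.370 × 110) = 1.107; exp(−1.107) = 0.3305.
C = 1.079 × 0.3305 = 0.357 kg/m³.

0.357 kg/m³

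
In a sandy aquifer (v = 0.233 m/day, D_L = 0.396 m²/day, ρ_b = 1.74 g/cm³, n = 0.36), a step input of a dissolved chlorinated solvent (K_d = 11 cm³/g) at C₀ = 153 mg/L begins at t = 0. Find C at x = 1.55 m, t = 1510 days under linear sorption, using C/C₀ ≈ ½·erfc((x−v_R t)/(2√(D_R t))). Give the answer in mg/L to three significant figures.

131 mg/L

Retardation factor R = 1 + ρ_b·K_d/n = 1 + 1.74 × 11/0.36 = 54.17.
Sorption retards both mechanisms: v_R = v/R = 0.004301 m/day, D_R = D/R = 0.007310 m²/day.
v_R·t = 0.004301 × 1510 = 6.49451 m; 2√(D_R t) = 6.645 m; argument = (1.55 − 6.49451)/6.645 = -0.7441.
C = C₀ × ½·erfc(-0.7441) = 153 × 0.8537 = 131 mg/L.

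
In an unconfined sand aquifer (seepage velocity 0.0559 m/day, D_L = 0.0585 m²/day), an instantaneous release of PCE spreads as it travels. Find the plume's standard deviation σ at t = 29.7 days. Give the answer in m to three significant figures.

1.86 m

Dispersive spreading gives a Gaussian with σ² = 2Dt; advection only shifts the center.
σ = √(2 × 0.0585 × 29.7) = 1.86 m.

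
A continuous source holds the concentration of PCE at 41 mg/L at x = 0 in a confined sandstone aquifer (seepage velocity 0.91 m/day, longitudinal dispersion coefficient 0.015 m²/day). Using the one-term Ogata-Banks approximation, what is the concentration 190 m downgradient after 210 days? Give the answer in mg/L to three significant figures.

27.4 mg/L

For a continuous step input, C/C₀ ≈ ½·erfc((x−vt)/(2√(Dt))).
vt = 0.91 × 210 = 191.1 m and 2√(Dt) = 2√(0.015 × 210) = 3.550 m.
Argument (x−vt)/(2√(Dt)) = (190 − 191.1)/3.550 = -0.3099; ½·erfc(-0.3099) = 0.6694.
C = 41 × 0.6694 = 27.4 mg/L.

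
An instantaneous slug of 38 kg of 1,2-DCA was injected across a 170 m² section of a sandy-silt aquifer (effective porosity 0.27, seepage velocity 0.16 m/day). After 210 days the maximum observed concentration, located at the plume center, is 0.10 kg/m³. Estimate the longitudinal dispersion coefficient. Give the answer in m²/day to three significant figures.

At the plume center C_max = M/(n_e·A·√(4πDt)), so D = M²/(4πt·(n_e·A·C_max)²).
n_e·A·C_max = 0.27 × 170 × 0.10 = 4.590 kg/m.
D = 38²/(4π × 210 × 4.590²) = 0.0260 m²/day.

0.0260 m²/day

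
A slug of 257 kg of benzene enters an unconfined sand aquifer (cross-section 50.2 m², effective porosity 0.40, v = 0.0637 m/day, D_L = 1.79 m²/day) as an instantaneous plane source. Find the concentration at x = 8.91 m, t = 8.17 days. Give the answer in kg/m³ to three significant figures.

0.283 kg/m³

For an instantaneous plane source, C(x,t) = M/(n_e·A·√(4πDt)) · exp(−(x−vt)²/(4Dt)), with n_e·A the pore (flow) area.
Plume center vt = 0.0637 × 8.17 = 0.520429 m, so the well at 8.91 m is 8.389571 m downgradient of the peak.
√(4πDt) = 13.56 m, giving peak height M/(n_e·A·√(4πDt)) = 257/(0.40 × 50.2 × 13.56) = 0.9439 kg/m³.
(x−vt)²/(4Dt) = (8.389571)²/(4 × 1.79 × 8.17) = 1.203; exp(−1.203) = 0.3003.
C = 0.9439 × 0.3003 = 0.283 kg/m³.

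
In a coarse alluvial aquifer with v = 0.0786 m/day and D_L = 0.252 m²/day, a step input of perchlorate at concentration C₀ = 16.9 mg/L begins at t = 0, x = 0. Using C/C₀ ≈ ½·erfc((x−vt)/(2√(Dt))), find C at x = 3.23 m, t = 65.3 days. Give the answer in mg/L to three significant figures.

For a continuous step input, C/C₀ ≈ ½·erfc((x−vt)/(2√(Dt))).
vt = 0.0786 × 65.3 = 5.13258 m and 2√(Dt) = 2√(0.252 × 65.3) = 8.113 m.
Argument (x−vt)/(2√(Dt)) = (3.23 − 5.13258)/8.113 = -0.2345; ½·erfc(-0.2345) = 0.6299.
C = 16.9 × 0.6299 = 10.6 mg/L.

10.6 mg/L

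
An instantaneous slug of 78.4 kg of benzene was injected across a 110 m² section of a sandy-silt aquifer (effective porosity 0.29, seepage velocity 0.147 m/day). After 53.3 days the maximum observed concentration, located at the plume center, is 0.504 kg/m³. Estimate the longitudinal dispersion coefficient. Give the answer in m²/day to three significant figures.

0.0355 m²/day

At the plume center C_max = M/(n_e·A·√(4πDt)), so D = M²/(4πt·(n_e·A·C_max)²).
n_e·A·C_max = 0.29 × 110 × 0.504 = 16.08 kg/m.
D = 78.4²/(4π × 53.3 × 16.08²) = 0.0355 m²/day.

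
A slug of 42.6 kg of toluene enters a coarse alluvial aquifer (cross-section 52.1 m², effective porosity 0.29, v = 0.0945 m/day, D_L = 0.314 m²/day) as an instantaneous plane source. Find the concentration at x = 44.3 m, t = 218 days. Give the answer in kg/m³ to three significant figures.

0.0124 kg/m³

For an instantaneous plane source, C(x,t) = M/(n_e·A·√(4πDt)) · exp(−(x−vt)²/(4Dt)), with n_e·A the pore (flow) area.
Plume center vt = 0.0945 × 218 = 20.601 m, so the well at 44.3 m is 23.699 m downgradient of the peak.
√(4πDt) = 29.33 m, giving peak height M/(n_e·A·√(4πDt)) = 42.6/(0.29 × 52.1 × 29.33) = 0.09613 kg/m³.
(x−vt)²/(4Dt) = (23.699)²/(4 × 0.314 × 218) = 2.051; exp(−2.051) = 0.1286.
C = 0.09613 × 0.1286 = 0.0124 kg/m³.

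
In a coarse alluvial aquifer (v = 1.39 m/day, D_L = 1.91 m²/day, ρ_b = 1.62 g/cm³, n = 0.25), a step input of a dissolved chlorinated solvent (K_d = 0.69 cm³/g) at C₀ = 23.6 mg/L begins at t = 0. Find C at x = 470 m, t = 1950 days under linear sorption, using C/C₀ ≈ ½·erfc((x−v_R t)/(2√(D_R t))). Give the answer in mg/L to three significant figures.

Retardation factor R = 1 + ρ_b·K_d/n = 1 + 1.62 × 0.69/0.25 = 5.471.
Sorption retards both mechanisms: v_R = v/R = 0.2541 m/day, D_R = D/R = 0.3491 m²/day.
v_R·t = 0.2541 × 1950 = 495.495 m; 2√(D_R t) = 52.18 m; argument = (470 − 495.495)/52.18 = -0.4886.
C = C₀ × ½·erfc(-0.4886) = 23.6 × 0.7552 = 17.8 mg/L.

17.8 mg/L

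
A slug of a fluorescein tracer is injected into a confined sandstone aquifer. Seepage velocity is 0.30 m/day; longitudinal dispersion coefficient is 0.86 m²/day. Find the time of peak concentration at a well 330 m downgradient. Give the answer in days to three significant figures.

1090 days

For the 1D instantaneous-source solution, setting ∂C/∂t = 0 at fixed x gives v²t² + 2Dt − x² = 0, so t = (√(D² + v²x²) − D)/v².
√(D² + v²x²) = √(0.86² + 0.30² × 330²) = 99.00; v² = 0.09.
t = (99.00 − 0.86)/0.09 = 1090 days (vs. the pure-advection estimate x/v = 1100 d).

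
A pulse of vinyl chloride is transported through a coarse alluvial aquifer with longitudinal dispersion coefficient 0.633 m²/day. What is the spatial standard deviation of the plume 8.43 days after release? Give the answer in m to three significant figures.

3.27 m

Dispersive spreading gives a Gaussian with σ² = 2Dt; advection only shifts the center.
σ = √(2 × 0.633 × 8.43) = 3.27 m.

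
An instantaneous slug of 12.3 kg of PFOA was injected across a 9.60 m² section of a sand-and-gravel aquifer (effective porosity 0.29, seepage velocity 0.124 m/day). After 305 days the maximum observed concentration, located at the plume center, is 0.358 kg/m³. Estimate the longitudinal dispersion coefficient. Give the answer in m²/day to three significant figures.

At the plume center C_max = M/(n_e·A·√(4πDt)), so D = M²/(4πt·(n_e·A·C_max)²).
n_e·A·C_max = 0.29 × 9.60 × 0.358 = 0.9967 kg/m.
D = 12.3²/(4π × 305 × 0.9967²) = 0.0397 m²/day.

0.0397 m²/day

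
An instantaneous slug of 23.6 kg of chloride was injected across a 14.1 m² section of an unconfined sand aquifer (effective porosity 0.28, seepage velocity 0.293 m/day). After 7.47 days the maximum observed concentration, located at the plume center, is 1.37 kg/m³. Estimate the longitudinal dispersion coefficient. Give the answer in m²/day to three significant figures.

At the plume center C_max = M/(n_e·A·√(4πDt)), so D = M²/(4πt·(n_e·A·C_max)²).
n_e·A·C_max = 0.28 × 14.1 × 1.37 = 5.409 kg/m.
D = 23.6²/(4π × 7.47 × 5.409²) = 0.203 m²/day.

0.203 m²/day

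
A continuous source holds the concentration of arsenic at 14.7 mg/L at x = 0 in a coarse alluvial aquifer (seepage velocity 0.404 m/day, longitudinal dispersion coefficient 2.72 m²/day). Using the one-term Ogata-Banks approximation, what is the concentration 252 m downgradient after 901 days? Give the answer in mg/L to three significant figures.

For a continuous step input, C/C₀ ≈ ½·erfc((x−vt)/(2√(Dt))).
vt = 0.404 × 901 = 364.004 m and 2√(Dt) = 2√(2.72 × 901) = 99.01 m.
Argument (x−vt)/(2√(Dt)) = (252 − 364.004)/99.01 = -1.131; ½·erfc(-1.131) = 0.9451.
C = 14.7 × 0.9451 = 13.9 mg/L.

13.9 mg/L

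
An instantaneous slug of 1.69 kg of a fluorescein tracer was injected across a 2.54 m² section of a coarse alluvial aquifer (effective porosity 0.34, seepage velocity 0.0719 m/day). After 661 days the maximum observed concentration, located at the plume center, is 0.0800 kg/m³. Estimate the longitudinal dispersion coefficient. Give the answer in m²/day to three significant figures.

0.0720 m²/day

At the plume center C_max = M/(n_e·A·√(4πDt)), so D = M²/(4πt·(n_e·A·C_max)²).
n_e·A·C_max = 0.34 × 2.54 × 0.0800 = 0.06909 kg/m.
D = 1.69²/(4π × 661 × 0.06909²) = 0.0720 m²/day.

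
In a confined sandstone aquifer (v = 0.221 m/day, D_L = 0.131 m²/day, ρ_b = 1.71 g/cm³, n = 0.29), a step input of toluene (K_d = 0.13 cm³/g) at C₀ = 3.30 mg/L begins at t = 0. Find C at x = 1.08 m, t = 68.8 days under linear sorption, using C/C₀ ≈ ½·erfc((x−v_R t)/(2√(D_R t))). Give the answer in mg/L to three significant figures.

Retardation factor R = 1 + ρ_b·K_d/n = 1 + 1.71 × 0.13/0.29 = 1.767.
Sorption retards both mechanisms: v_R = v/R = 0.1251 m/day, D_R = D/R = 0.07414 m²/day.
v_R·t = 0.1251 × 68.8 = 8.60688 m; 2√(D_R t) = 4.517 m; argument = (1.08 − 8.60688)/4.517 = -1.666.
C = C₀ × ½·erfc(-1.666) = 3.30 × 0.9908 = 3.27 mg/L.

3.27 mg/L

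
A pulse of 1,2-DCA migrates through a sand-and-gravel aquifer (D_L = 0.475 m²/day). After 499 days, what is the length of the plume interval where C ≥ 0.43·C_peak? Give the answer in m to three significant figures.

The plume is Gaussian with σ = √(2Dt) = √(2 × 0.475 × 499) = 21.77 m.
C/C_peak = exp(−Δx²/(2σ²)) = 0.43 ⇒ Δx = σ·√(−2 ln 0.43) = 21.77 × 1.299 = 28.28 m.
Width = 2Δx = 56.6 m.

56.6 m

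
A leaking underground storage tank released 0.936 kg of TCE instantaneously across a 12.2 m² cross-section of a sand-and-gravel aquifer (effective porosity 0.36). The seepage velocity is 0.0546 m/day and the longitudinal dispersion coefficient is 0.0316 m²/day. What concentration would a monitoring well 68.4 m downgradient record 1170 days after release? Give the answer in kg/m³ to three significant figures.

0.00861 kg/m³

For an instantaneous plane source, C(x,t) = M/(n_e·A·√(4πDt)) · exp(−(x−vt)²/(4Dt)), with n_e·A the pore (flow) area.
Plume center vt = 0.0546 × 1170 = 63.882 m, so the well at 68.4 m is 4.518 m downgradient of the peak.
√(4πDt) = 21.55 m, giving peak height M/(n_e·A·√(4πDt)) = 0.936/(0.36 × 12.2 × 21.55) = 0.009889 kg/m³.
(x−vt)²/(4Dt) = (4.518)²/(4 × 0.0316 × 1170) = 0.1380; exp(−0.1380) = 0.8711.
C = 0.009889 × 0.8711 = 0.00861 kg/m³.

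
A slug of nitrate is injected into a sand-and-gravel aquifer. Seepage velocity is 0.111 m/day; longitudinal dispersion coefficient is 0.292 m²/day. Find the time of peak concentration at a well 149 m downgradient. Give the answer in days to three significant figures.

For the 1D instantaneous-source solution, setting ∂C/∂t = 0 at fixed x gives v²t² + 2Dt − x² = 0, so t = (√(D² + v²x²) − D)/v².
√(D² + v²x²) = √(0.292² + 0.111² × 149²) = 16.54; v² = 0.012321.
t = (16.54 − 0.292)/0.012321 = 1320 days (vs. the pure-advection estimate x/v = 1340 d).

1320 days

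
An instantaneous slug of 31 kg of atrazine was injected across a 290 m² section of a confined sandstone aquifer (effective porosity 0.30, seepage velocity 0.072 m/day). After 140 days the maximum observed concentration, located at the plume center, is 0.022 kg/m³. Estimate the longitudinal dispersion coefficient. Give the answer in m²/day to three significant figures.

0.149 m²/day

At the plume center C_max = M/(n_e·A·√(4πDt)), so D = M²/(4πt·(n_e·A·C_max)²).
n_e·A·C_max = 0.30 × 290 × 0.022 = 1.914 kg/m.
D = 31²/(4π × 140 × 1.914²) = 0.149 m²/day.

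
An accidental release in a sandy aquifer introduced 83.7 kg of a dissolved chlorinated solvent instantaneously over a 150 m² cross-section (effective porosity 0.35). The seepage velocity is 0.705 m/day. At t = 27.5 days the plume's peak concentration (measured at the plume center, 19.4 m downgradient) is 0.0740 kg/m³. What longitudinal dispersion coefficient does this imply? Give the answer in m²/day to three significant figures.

1.34 m²/day

At the plume center C_max = M/(n_e·A·√(4πDt)), so D = M²/(4πt·(n_e·A·C_max)²).
n_e·A·C_max = 0.35 × 150 × 0.0740 = 3.885 kg/m.
D = 83.7²/(4π × 27.5 × 3.885²) = 1.34 m²/day.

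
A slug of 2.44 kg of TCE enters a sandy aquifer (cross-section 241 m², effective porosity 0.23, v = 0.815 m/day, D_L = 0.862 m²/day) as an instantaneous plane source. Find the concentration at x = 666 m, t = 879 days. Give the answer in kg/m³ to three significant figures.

For an instantaneous plane source, C(x,t) = M/(n_e·A·√(4πDt)) · exp(−(x−vt)²/(4Dt)), with n_e·A the pore (flow) area.
Plume center vt = 0.815 × 879 = 716.385 m, so the well at 666 m is 50.385 m upgradient of the peak.
√(4πDt) = 97.58 m, giving peak height M/(n_e·A·√(4πDt)) = 2.44/(0.23 × 241 × 97.58) = 0.0004511 kg/m³.
(x−vt)²/(4Dt) = (-50.385)²/(4 × 0.862 × 879) = 0.8376; exp(−0.8376) = 0.4327.
C = 0.0004511 × 0.4327 = 0.000195 kg/m³.

0.000195 kg/m³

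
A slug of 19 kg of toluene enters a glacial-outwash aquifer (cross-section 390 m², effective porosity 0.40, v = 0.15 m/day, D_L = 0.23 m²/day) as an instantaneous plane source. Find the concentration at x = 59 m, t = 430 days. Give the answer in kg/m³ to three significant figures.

0.00320 kg/m³

For an instantaneous plane source, C(x,t) = M/(n_e·A·√(4πDt)) · exp(−(x−vt)²/(4Dt)), with n_e·A the pore (flow) area.
Plume center vt = 0.15 × 430 = 64.5 m, so the well at 59 m is 5.5 m upgradient of the peak.
√(4πDt) = 35.25 m, giving peak height M/(n_e·A·√(4πDt)) = 19/(0.40 × 390 × 35.25) = 0.003455 kg/m³.
(x−vt)²/(4Dt) = (-5.5)²/(4 × 0.23 × 430) = 0.07647; exp(−0.07647) = 0.9264.
C = 0.003455 × 0.9264 = 0.00320 kg/m³.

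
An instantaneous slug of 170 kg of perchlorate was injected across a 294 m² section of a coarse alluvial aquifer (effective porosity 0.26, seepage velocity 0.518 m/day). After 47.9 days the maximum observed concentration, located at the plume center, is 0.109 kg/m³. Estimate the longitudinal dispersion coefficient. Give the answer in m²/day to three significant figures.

0.692 m²/day

At the plume center C_max = M/(n_e·A·√(4πDt)), so D = M²/(4πt·(n_e·A·C_max)²).
n_e·A·C_max = 0.26 × 294 × 0.109 = 8.332 kg/m.
D = 170²/(4π × 47.9 × 8.332²) = 0.692 m²/day.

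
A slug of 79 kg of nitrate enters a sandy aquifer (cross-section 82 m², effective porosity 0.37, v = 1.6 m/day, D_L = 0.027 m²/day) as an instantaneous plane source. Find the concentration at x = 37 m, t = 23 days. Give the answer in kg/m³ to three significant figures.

0.917 kg/m³

For an instantaneous plane source, C(x,t) = M/(n_e·A·√(4πDt)) · exp(−(x−vt)²/(4Dt)), with n_e·A the pore (flow) area.
Plume center vt = 1.6 × 23 = 36.8 m, so the well at 37 m is 0.2 m downgradient of the peak.
√(4πDt) = 2.794 m, giving peak height M/(n_e·A·√(4πDt)) = 79/(0.37 × 82 × 2.794) = 0.9319 kg/m³.
(x−vt)²/(4Dt) = (0.2)²/(4 × 0.027 × 23) = 0.01610; exp(−0.01610) = 0.9840.
C = 0.9319 × 0.9840 = 0.917 kg/m³.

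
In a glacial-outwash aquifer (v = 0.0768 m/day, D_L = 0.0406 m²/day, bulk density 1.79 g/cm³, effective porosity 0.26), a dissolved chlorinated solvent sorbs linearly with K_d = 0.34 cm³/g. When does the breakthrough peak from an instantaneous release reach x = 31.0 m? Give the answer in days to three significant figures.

Retardation factor R = 1 + ρ_b·K_d/n = 1 + 1.79 × 0.34/0.26 = 3.341.
Sorption retards both mechanisms: v_R = v/R = 0.02299 m/day, D_R = D/R = 0.01215 m²/day.
Peak time from v_R²t² + 2D_R t − x² = 0: t = (√(D_R² + v_R²x²) − D_R)/v_R².
√(D_R² + v_R²x²) = √(0.01215² + 0.02299² × 31.0²) = 0.7128; v_R² = 0.0005285.
t = (0.7128 − 0.01215)/0.0005285 = 1330 days.

1330 days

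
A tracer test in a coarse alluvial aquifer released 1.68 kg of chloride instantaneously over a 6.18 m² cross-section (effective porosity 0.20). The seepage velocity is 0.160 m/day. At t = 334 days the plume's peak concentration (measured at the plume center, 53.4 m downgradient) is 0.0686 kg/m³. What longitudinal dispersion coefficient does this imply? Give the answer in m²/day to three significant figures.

At the plume center C_max = M/(n_e·A·√(4πDt)), so D = M²/(4πt·(n_e·A·C_max)²).
n_e·A·C_max = 0.20 × 6.18 × 0.0686 = 0.08479 kg/m.
D = 1.68²/(4π × 334 × 0.08479²) = 0.0935 m²/day.

0.0935 m²/day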